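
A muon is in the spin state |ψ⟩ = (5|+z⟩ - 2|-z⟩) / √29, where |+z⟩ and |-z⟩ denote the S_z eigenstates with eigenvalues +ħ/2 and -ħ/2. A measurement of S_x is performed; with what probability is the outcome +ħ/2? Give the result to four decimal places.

0.1552

|+x⟩ = (|+z⟩ + |-z⟩)/√2, so ⟨+x|ψ⟩ = (3) / (√2·√29).
P = |3|² / 58 = 9/58.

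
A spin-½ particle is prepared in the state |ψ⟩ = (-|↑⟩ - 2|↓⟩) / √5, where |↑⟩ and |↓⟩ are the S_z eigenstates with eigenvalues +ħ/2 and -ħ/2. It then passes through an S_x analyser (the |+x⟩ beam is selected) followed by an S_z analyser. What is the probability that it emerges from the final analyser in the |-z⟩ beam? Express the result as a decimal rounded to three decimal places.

First analyser (S_x): P(|+x⟩) = |⟨+x|ψ⟩|² = 9/10.
After stage 1 the state is |+x⟩; P(|-z⟩) = |⟨-z|+x⟩|² = 1/2.
Joint probability = 9/10 × 1/2 = 0.450.

0.450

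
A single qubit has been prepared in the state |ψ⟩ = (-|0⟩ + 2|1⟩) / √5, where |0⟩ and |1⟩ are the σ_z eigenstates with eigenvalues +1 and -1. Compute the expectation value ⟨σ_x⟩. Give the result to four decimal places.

⟨σ_x⟩ = 2 Re(a* b)/(|a|²+|b|²) with a = -1, b = 2.
a* b = -2, so ⟨σ_x⟩ = -4/5.

-0.8000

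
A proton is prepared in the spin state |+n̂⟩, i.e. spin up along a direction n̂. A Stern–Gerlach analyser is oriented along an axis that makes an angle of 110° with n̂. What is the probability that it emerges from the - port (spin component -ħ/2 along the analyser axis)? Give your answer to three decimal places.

For spin-½, the probability of finding spin-up along an axis at angle θ to the initial spin direction is cos²(θ/2); spin-down is sin²(θ/2).
θ = 110°, so P = sin²(55°) ≈ 0.671.

0.671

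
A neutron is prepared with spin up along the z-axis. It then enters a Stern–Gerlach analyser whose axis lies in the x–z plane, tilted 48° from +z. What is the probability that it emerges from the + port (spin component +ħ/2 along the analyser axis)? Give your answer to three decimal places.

0.835

For spin-½, the probability of finding spin-up along an axis at angle θ to the initial spin direction is cos²(θ/2); spin-down is sin²(θ/2).
θ = 48°, so P = cos²(24°) ≈ 0.835.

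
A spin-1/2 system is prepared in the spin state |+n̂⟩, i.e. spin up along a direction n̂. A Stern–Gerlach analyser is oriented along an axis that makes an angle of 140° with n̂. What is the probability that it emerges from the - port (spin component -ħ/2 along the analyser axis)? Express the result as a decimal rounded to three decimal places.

0.883

For spin-½, the probability of finding spin-up along an axis at angle θ to the initial spin direction is cos²(θ/2); spin-down is sin²(θ/2).
θ = 140°, so P = sin²(70°) ≈ 0.883.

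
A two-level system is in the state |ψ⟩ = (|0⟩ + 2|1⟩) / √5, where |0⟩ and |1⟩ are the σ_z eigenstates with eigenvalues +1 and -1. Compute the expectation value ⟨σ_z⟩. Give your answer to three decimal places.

-0.600

⟨σ_z⟩ = |a|² - |b|² divided by |a|²+|b|², with a, b the |0⟩, |1⟩ amplitudes.
= (1 - 4)/5 = -3/5.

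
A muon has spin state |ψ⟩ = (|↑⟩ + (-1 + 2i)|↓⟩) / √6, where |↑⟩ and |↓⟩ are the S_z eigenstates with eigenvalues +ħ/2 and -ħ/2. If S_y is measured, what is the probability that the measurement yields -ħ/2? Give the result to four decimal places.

|-y⟩ = (|↑⟩ - i|↓⟩)/√2, so ⟨-y|ψ⟩ = (-1 - i) / (√2·√6).
P = |-1 - i|² / 12 = 2/12.

0.1667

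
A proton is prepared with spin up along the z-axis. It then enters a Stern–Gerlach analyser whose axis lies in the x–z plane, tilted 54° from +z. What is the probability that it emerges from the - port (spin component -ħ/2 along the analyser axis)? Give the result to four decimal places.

For spin-½, the probability of finding spin-up along an axis at angle θ to the initial spin direction is cos²(θ/2); spin-down is sin²(θ/2).
θ = 54°, so P = sin²(27°) ≈ 0.2061.

0.2061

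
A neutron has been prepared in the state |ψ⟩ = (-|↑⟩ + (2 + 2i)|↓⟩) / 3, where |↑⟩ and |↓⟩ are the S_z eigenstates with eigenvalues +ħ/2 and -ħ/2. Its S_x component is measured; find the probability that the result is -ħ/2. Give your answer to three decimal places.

|-x⟩ = (|↑⟩ - |↓⟩)/√2, so ⟨-x|ψ⟩ = (-3 - 2i) / (√2·3).
P = |-3 - 2i|² / 18 = 13/18.

0.722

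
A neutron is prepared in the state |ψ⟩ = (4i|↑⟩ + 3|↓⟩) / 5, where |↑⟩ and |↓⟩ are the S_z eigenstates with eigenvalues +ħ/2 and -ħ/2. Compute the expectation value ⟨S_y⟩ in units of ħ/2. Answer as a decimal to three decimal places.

-0.960

⟨σ_y⟩ = 2 Im(a* b)/(|a|²+|b|²) with a = 4i, b = 3.
a* b = -12i, so ⟨σ_y⟩ = -24/25.
⟨S_y⟩ = (ħ/2)·⟨σ_y⟩.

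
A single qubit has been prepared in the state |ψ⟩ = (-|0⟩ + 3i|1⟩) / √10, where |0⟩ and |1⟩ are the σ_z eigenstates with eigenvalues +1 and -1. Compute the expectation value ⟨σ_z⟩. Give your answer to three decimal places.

-0.800

⟨σ_z⟩ = |a|² - |b|² divided by |a|²+|b|², with a, b the |0⟩, |1⟩ amplitudes.
= (1 - 9)/10 = -8/10.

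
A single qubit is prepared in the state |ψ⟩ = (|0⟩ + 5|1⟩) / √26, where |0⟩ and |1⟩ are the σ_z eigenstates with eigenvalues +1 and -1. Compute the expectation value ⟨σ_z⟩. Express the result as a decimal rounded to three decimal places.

-0.923

⟨σ_z⟩ = |a|² - |b|² divided by |a|²+|b|², with a, b the |0⟩, |1⟩ amplitudes.
= (1 - 25)/26 = -24/26.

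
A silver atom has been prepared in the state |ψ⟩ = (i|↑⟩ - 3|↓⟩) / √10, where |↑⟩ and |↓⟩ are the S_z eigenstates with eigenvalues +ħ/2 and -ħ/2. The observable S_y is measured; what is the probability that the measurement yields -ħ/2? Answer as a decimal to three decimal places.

0.200

|-y⟩ = (|↑⟩ - i|↓⟩)/√2, so ⟨-y|ψ⟩ = (-2i) / (√2·√10).
P = |-2i|² / 20 = 4/20.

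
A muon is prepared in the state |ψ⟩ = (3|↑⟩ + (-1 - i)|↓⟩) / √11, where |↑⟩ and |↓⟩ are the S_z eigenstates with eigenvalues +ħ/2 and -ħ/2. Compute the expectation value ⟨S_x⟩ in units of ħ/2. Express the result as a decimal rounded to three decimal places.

-0.545

⟨σ_x⟩ = 2 Re(a* b)/(|a|²+|b|²) with a = 3, b = (-1 - i).
a* b = (-3 - 3i), so ⟨σ_x⟩ = -6/11.
⟨S_x⟩ = (ħ/2)·⟨σ_x⟩.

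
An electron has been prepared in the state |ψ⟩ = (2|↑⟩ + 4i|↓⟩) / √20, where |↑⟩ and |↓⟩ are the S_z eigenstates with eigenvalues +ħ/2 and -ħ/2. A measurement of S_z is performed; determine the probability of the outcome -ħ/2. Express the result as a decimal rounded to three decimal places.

0.800

The -ħ/2 outcome corresponds to |↓⟩. Its amplitude in |ψ⟩ is 4i/√20.
P = |4i|² / 20 = 16/20.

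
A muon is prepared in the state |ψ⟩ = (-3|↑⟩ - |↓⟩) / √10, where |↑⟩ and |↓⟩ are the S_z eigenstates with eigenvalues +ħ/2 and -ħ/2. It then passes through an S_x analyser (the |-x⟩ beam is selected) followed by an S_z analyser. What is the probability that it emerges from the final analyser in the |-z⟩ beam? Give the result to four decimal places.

0.1000

First analyser (S_x): P(|-x⟩) = |⟨-x|ψ⟩|² = 4/20.
After stage 1 the state is |-x⟩; P(|-z⟩) = |⟨-z|-x⟩|² = 1/2.
Joint probability = 4/20 × 1/2 = 0.1000.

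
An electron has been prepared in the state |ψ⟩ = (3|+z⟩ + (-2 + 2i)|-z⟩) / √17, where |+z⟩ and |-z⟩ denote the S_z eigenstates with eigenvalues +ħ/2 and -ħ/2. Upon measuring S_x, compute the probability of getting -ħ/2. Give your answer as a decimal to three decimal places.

0.853

|-x⟩ = (|+z⟩ - |-z⟩)/√2, so ⟨-x|ψ⟩ = (5 - 2i) / (√2·√17).
P = |5 - 2i|² / 34 = 29/34.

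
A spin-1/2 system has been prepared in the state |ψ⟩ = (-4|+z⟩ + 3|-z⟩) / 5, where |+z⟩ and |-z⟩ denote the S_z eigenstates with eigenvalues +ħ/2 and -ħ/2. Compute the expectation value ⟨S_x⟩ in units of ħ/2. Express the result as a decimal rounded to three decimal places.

-0.960

⟨σ_x⟩ = 2 Re(a* b)/(|a|²+|b|²) with a = -4, b = 3.
a* b = -12, so ⟨σ_x⟩ = -24/25.
⟨S_x⟩ = (ħ/2)·⟨σ_x⟩.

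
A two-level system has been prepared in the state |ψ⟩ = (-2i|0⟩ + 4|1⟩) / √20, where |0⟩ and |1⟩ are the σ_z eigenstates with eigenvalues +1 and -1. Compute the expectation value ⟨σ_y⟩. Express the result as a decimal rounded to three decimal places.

⟨σ_y⟩ = 2 Im(a* b)/(|a|²+|b|²) with a = -2i, b = 4.
a* b = 8i, so ⟨σ_y⟩ = 16/20.

0.800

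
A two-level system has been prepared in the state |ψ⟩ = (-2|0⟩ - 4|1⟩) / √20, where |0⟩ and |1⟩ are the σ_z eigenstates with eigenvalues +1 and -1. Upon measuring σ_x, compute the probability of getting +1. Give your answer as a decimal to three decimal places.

|+x⟩ = (|0⟩ + |1⟩)/√2, so ⟨+x|ψ⟩ = (-6) / (√2·√20).
P = |-6|² / 40 = 36/40.

0.900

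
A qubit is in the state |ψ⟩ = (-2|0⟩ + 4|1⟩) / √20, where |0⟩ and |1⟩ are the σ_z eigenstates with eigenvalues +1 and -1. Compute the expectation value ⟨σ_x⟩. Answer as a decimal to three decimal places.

⟨σ_x⟩ = 2 Re(a* b)/(|a|²+|b|²) with a = -2, b = 4.
a* b = -8, so ⟨σ_x⟩ = -16/20.

-0.800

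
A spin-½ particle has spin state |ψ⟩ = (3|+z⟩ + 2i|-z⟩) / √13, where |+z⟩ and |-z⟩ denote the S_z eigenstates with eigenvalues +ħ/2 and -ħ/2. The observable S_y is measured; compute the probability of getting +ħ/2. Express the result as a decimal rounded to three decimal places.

0.962

|+y⟩ = (|+z⟩ + i|-z⟩)/√2, so ⟨+y|ψ⟩ = (5) / (√2·√13).
P = |5|² / 26 = 25/26.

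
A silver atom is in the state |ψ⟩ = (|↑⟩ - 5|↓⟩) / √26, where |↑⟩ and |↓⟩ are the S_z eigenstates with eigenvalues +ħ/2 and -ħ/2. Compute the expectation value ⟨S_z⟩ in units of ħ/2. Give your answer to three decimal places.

-0.923

⟨σ_z⟩ = |a|² - |b|² divided by |a|²+|b|², with a, b the |↑⟩, |↓⟩ amplitudes.
= (1 - 25)/26 = -24/26.
⟨S_z⟩ = (ħ/2)·⟨σ_z⟩.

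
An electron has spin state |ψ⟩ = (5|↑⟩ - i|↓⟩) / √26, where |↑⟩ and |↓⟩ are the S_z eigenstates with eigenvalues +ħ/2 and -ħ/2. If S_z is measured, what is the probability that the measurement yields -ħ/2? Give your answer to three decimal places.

The -ħ/2 outcome corresponds to |↓⟩. Its amplitude in |ψ⟩ is -i/√26.
P = |-i|² / 26 = 1/26.

0.038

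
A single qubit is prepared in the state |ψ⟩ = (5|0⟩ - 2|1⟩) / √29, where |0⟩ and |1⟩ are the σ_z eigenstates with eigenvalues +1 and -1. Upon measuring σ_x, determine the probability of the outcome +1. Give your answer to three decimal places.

0.155

|+x⟩ = (|0⟩ + |1⟩)/√2, so ⟨+x|ψ⟩ = (3) / (√2·√29).
P = |3|² / 58 = 9/58.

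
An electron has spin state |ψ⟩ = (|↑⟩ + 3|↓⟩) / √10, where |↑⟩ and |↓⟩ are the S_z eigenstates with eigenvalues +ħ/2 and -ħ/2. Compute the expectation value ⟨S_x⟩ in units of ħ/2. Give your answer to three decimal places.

⟨σ_x⟩ = 2 Re(a* b)/(|a|²+|b|²) with a = 1, b = 3.
a* b = 3, so ⟨σ_x⟩ = 6/10.
⟨S_x⟩ = (ħ/2)·⟨σ_x⟩.

0.600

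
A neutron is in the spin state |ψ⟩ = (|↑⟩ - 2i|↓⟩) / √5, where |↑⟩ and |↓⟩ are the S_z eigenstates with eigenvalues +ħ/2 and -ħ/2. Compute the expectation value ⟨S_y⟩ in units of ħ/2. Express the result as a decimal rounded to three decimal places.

⟨σ_y⟩ = 2 Im(a* b)/(|a|²+|b|²) with a = 1, b = -2i.
a* b = -2i, so ⟨σ_y⟩ = -4/5.
⟨S_y⟩ = (ħ/2)·⟨σ_y⟩.

-0.800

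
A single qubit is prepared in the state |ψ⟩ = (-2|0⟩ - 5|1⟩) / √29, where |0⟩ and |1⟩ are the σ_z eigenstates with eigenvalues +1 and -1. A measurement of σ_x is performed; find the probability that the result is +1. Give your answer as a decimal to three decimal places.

|+x⟩ = (|0⟩ + |1⟩)/√2, so ⟨+x|ψ⟩ = (-7) / (√2·√29).
P = |-7|² / 58 = 49/58.

0.845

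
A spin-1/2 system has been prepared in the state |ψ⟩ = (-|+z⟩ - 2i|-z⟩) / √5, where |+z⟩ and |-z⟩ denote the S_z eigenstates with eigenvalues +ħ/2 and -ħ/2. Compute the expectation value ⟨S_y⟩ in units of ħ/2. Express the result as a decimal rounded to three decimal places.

0.800

⟨σ_y⟩ = 2 Im(a* b)/(|a|²+|b|²) with a = -1, b = -2i.
a* b = 2i, so ⟨σ_y⟩ = 4/5.
⟨S_y⟩ = (ħ/2)·⟨σ_y⟩.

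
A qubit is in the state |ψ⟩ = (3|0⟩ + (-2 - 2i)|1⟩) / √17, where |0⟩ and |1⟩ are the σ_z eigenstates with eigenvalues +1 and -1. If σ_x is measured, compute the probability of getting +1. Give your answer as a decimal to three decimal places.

|+x⟩ = (|0⟩ + |1⟩)/√2, so ⟨+x|ψ⟩ = (1 - 2i) / (√2·√17).
P = |1 - 2i|² / 34 = 5/34.

0.147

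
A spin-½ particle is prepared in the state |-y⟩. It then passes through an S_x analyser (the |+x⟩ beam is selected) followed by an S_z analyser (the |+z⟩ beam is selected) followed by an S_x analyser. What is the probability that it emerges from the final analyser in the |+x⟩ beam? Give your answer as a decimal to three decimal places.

First analyser (S_x): from |-y⟩, P(|+x⟩) = 1/2.
After stage 1 the state is |+x⟩; P(|+z⟩) = |⟨+z|+x⟩|² = 1/2.
After stage 2 the state is |+z⟩; P(|+x⟩) = |⟨+x|+z⟩|² = 1/2.
Joint probability = 1/2 × 1/2 × 1/2 = 0.125.

0.125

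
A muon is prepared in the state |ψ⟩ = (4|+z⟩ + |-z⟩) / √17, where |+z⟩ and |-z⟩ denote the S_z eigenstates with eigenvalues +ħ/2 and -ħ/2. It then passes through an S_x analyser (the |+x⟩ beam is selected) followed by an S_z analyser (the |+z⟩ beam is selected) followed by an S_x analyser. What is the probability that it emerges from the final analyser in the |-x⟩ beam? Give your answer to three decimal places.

0.184

First analyser (S_x): P(|+x⟩) = |⟨+x|ψ⟩|² = 25/34.
After stage 1 the state is |+x⟩; P(|+z⟩) = |⟨+z|+x⟩|² = 1/2.
After stage 2 the state is |+z⟩; P(|-x⟩) = |⟨-x|+z⟩|² = 1/2.
Joint probability = 25/34 × 1/2 × 1/2 = 0.184.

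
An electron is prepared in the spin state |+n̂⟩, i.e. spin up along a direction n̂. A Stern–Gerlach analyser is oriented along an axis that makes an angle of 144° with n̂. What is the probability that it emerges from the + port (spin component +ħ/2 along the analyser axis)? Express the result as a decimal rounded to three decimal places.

For spin-½, the probability of finding spin-up along an axis at angle θ to the initial spin direction is cos²(θ/2); spin-down is sin²(θ/2).
θ = 144°, so P = cos²(72°) ≈ 0.095.

0.095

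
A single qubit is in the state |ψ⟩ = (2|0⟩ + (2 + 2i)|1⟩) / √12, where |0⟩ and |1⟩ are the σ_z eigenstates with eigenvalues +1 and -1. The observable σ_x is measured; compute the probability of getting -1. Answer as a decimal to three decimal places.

|-x⟩ = (|0⟩ - |1⟩)/√2, so ⟨-x|ψ⟩ = (-2i) / (√2·√12).
P = |-2i|² / 24 = 4/24.

0.167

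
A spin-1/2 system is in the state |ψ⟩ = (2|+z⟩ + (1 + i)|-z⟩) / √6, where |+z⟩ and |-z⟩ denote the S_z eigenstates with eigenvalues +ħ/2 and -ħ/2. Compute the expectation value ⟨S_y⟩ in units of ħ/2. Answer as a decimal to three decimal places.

0.667

⟨σ_y⟩ = 2 Im(a* b)/(|a|²+|b|²) with a = 2, b = (1 + i).
a* b = (2 + 2i), so ⟨σ_y⟩ = 4/6.
⟨S_y⟩ = (ħ/2)·⟨σ_y⟩.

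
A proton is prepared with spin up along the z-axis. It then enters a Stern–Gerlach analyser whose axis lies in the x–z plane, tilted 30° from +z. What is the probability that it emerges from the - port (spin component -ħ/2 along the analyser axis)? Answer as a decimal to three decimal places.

For spin-½, the probability of finding spin-up along an axis at angle θ to the initial spin direction is cos²(θ/2); spin-down is sin²(θ/2).
θ = 30°, so P = sin²(15°) ≈ 0.067.

0.067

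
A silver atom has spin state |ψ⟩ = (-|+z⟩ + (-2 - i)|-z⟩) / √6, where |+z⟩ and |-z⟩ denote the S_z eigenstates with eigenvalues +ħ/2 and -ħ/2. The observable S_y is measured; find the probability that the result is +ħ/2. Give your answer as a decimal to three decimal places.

|+y⟩ = (|+z⟩ + i|-z⟩)/√2, so ⟨+y|ψ⟩ = (-2 + 2i) / (√2·√6).
P = |-2 + 2i|² / 12 = 8/12.

0.667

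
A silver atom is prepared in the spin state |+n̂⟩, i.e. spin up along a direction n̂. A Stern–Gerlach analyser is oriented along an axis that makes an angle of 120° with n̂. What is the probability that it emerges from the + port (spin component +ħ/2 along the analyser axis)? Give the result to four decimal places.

For spin-½, the probability of finding spin-up along an axis at angle θ to the initial spin direction is cos²(θ/2); spin-down is sin²(θ/2).
θ = 120°, so P = cos²(60°) ≈ 0.2500.

0.2500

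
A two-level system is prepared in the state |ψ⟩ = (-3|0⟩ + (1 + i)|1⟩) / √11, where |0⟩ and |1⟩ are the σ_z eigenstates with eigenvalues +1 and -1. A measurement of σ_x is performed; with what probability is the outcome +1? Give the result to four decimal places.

0.2273

|+x⟩ = (|0⟩ + |1⟩)/√2, so ⟨+x|ψ⟩ = (-2 + i) / (√2·√11).
P = |-2 + i|² / 22 = 5/22.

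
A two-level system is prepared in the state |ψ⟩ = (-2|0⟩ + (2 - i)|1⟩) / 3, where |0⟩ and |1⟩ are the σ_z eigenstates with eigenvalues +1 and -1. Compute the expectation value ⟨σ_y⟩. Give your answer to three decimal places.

⟨σ_y⟩ = 2 Im(a* b)/(|a|²+|b|²) with a = -2, b = (2 - i).
a* b = (-4 + 2i), so ⟨σ_y⟩ = 4/9.

0.444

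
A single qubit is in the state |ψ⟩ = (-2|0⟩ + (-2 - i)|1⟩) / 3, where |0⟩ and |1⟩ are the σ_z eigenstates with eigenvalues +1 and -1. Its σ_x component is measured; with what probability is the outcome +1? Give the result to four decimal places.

|+x⟩ = (|0⟩ + |1⟩)/√2, so ⟨+x|ψ⟩ = (-4 - i) / (√2·3).
P = |-4 - i|² / 18 = 17/18.

0.9444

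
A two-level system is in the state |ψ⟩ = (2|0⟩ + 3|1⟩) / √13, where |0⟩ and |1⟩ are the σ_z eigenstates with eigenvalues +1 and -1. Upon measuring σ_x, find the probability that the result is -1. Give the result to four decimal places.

0.0385

|-x⟩ = (|0⟩ - |1⟩)/√2, so ⟨-x|ψ⟩ = (-1) / (√2·√13).
P = |-1|² / 26 = 1/26.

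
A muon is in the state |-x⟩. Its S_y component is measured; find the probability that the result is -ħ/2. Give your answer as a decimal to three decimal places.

0.500

In the S_z basis, |-x⟩ = (|↑⟩ - |↓⟩)/√2 and |-y⟩ = (|↑⟩ - i|↓⟩)/√2.
|⟨-y|-x⟩|² = 1/2.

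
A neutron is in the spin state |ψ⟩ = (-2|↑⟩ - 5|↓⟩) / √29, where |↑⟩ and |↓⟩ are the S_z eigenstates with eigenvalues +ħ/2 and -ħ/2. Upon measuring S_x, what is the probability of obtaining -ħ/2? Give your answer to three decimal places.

|-x⟩ = (|↑⟩ - |↓⟩)/√2, so ⟨-x|ψ⟩ = (3) / (√2·√29).
P = |3|² / 58 = 9/58.

0.155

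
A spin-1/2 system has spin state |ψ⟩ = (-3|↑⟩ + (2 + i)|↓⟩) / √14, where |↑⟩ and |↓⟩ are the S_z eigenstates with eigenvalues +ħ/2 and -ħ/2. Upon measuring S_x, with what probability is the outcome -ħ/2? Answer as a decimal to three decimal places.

0.929

|-x⟩ = (|↑⟩ - |↓⟩)/√2, so ⟨-x|ψ⟩ = (-5 - i) / (√2·√14).
P = |-5 - i|² / 28 = 26/28.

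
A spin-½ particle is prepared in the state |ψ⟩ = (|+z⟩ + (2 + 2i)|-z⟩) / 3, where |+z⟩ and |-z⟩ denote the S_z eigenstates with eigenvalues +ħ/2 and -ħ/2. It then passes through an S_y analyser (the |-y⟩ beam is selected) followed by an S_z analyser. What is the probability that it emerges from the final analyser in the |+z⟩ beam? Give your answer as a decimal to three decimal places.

0.139

First analyser (S_y): P(|-y⟩) = |⟨-y|ψ⟩|² = 5/18.
After stage 1 the state is |-y⟩; P(|+z⟩) = |⟨+z|-y⟩|² = 1/2.
Joint probability = 5/18 × 1/2 = 0.139.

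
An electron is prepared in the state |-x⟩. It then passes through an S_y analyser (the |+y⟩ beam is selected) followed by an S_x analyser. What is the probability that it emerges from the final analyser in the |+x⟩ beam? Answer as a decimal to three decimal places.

First analyser (S_y): from |-x⟩, P(|+y⟩) = 1/2.
After stage 1 the state is |+y⟩; P(|+x⟩) = |⟨+x|+y⟩|² = 1/2.
Joint probability = 1/2 × 1/2 = 0.250.

0.250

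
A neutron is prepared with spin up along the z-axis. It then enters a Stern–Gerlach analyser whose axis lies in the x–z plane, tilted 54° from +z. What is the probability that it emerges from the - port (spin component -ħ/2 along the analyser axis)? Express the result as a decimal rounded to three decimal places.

0.206

For spin-½, the probability of finding spin-up along an axis at angle θ to the initial spin direction is cos²(θ/2); spin-down is sin²(θ/2).
θ = 54°, so P = sin²(27°) ≈ 0.206.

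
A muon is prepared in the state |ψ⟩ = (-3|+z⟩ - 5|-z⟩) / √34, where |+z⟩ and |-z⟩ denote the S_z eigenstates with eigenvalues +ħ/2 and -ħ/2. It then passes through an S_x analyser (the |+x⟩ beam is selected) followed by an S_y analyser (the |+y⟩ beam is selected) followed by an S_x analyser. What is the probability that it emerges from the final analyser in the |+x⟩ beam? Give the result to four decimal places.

0.2353

First analyser (S_x): P(|+x⟩) = |⟨+x|ψ⟩|² = 64/68.
After stage 1 the state is |+x⟩; P(|+y⟩) = |⟨+y|+x⟩|² = 1/2.
After stage 2 the state is |+y⟩; P(|+x⟩) = |⟨+x|+y⟩|² = 1/2.
Joint probability = 64/68 × 1/2 × 1/2 = 0.2353.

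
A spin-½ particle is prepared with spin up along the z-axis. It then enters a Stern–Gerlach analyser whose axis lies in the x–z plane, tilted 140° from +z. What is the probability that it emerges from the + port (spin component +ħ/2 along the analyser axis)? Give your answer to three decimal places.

0.117

For spin-½, the probability of finding spin-up along an axis at angle θ to the initial spin direction is cos²(θ/2); spin-down is sin²(θ/2).
θ = 140°, so P = cos²(70°) ≈ 0.117.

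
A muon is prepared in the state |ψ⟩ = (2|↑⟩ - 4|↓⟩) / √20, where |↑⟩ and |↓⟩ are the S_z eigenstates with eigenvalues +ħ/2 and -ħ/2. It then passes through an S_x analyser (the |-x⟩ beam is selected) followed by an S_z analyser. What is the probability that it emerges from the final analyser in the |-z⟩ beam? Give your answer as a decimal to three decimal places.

0.450

First analyser (S_x): P(|-x⟩) = |⟨-x|ψ⟩|² = 36/40.
After stage 1 the state is |-x⟩; P(|-z⟩) = |⟨-z|-x⟩|² = 1/2.
Joint probability = 36/40 × 1/2 = 0.450.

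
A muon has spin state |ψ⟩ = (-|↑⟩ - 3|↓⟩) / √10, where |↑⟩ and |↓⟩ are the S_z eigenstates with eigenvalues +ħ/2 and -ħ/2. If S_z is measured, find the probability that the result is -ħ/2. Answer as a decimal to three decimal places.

The -ħ/2 outcome corresponds to |↓⟩. Its amplitude in |ψ⟩ is -3/√10.
P = |-3|² / 10 = 9/10.

0.900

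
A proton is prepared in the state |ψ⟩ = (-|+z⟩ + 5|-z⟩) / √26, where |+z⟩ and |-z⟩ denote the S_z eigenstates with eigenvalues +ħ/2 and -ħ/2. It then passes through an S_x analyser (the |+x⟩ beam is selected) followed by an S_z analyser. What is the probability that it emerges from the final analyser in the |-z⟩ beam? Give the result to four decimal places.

First analyser (S_x): P(|+x⟩) = |⟨+x|ψ⟩|² = 16/52.
After stage 1 the state is |+x⟩; P(|-z⟩) = |⟨-z|+x⟩|² = 1/2.
Joint probability = 16/52 × 1/2 = 0.1538.

0.1538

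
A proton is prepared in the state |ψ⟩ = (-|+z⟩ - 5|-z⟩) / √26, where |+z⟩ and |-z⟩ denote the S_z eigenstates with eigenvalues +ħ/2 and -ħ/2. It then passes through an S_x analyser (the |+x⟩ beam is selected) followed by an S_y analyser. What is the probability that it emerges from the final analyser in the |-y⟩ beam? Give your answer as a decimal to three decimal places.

First analyser (S_x): P(|+x⟩) = |⟨+x|ψ⟩|² = 36/52.
After stage 1 the state is |+x⟩; P(|-y⟩) = |⟨-y|+x⟩|² = 1/2.
Joint probability = 36/52 × 1/2 = 0.346.

0.346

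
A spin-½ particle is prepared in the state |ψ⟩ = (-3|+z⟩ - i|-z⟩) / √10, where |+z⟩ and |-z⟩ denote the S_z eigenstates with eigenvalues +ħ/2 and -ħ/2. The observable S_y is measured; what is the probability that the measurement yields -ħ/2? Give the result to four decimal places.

|-y⟩ = (|+z⟩ - i|-z⟩)/√2, so ⟨-y|ψ⟩ = (-2) / (√2·√10).
P = |-2|² / 20 = 4/20.

0.2000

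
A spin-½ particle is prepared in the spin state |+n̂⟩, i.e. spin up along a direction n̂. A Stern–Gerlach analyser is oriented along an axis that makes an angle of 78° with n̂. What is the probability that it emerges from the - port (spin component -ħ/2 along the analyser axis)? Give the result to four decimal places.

For spin-½, the probability of finding spin-up along an axis at angle θ to the initial spin direction is cos²(θ/2); spin-down is sin²(θ/2).
θ = 78°, so P = sin²(39°) ≈ 0.3960.

0.3960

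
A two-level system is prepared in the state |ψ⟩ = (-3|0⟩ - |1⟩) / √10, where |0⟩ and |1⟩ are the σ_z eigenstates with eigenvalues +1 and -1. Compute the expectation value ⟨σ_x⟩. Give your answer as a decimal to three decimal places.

0.600

⟨σ_x⟩ = 2 Re(a* b)/(|a|²+|b|²) with a = -3, b = -1.
a* b = 3, so ⟨σ_x⟩ = 6/10.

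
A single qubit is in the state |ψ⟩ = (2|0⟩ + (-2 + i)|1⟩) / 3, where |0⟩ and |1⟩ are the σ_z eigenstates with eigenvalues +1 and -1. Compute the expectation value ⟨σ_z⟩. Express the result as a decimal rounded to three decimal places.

-0.111

⟨σ_z⟩ = |a|² - |b|² divided by |a|²+|b|², with a, b the |0⟩, |1⟩ amplitudes.
= (4 - 5)/9 = -1/9.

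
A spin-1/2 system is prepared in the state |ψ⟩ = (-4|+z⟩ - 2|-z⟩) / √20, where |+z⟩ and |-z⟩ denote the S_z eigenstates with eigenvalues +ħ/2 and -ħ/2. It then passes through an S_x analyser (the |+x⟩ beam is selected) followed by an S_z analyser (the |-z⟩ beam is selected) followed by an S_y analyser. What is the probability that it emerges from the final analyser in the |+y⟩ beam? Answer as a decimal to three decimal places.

0.225

First analyser (S_x): P(|+x⟩) = |⟨+x|ψ⟩|² = 36/40.
After stage 1 the state is |+x⟩; P(|-z⟩) = |⟨-z|+x⟩|² = 1/2.
After stage 2 the state is |-z⟩; P(|+y⟩) = |⟨+y|-z⟩|² = 1/2.
Joint probability = 36/40 × 1/2 × 1/2 = 0.225.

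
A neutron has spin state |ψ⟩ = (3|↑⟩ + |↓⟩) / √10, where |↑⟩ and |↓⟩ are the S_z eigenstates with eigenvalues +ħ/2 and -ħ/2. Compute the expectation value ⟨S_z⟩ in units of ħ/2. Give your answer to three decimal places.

0.800

⟨σ_z⟩ = |a|² - |b|² divided by |a|²+|b|², with a, b the |↑⟩, |↓⟩ amplitudes.
= (9 - 1)/10 = 8/10.
⟨S_z⟩ = (ħ/2)·⟨σ_z⟩.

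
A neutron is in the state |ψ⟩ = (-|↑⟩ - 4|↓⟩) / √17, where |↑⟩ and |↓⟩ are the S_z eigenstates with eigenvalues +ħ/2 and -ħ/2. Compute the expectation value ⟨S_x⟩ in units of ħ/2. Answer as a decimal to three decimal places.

⟨σ_x⟩ = 2 Re(a* b)/(|a|²+|b|²) with a = -1, b = -4.
a* b = 4, so ⟨σ_x⟩ = 8/17.
⟨S_x⟩ = (ħ/2)·⟨σ_x⟩.

0.471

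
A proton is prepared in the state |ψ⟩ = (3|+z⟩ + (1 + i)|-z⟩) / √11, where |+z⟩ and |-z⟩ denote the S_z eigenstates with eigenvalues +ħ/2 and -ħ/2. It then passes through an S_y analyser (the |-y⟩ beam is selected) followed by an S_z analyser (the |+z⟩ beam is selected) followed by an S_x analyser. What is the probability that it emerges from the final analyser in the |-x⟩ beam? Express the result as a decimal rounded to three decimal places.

First analyser (S_y): P(|-y⟩) = |⟨-y|ψ⟩|² = 5/22.
After stage 1 the state is |-y⟩; P(|+z⟩) = |⟨+z|-y⟩|² = 1/2.
After stage 2 the state is |+z⟩; P(|-x⟩) = |⟨-x|+z⟩|² = 1/2.
Joint probability = 5/22 × 1/2 × 1/2 = 0.057.

0.057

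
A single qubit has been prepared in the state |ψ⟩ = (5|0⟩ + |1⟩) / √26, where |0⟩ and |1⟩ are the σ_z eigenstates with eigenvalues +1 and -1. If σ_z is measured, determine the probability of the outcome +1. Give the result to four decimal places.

The +1 outcome corresponds to |0⟩. Its amplitude in |ψ⟩ is 5/√26.
P = |5|² / 26 = 25/26.

0.9615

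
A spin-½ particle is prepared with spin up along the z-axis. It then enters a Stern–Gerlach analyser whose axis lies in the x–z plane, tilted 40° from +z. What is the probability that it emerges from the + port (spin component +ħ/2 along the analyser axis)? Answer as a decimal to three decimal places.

For spin-½, the probability of finding spin-up along an axis at angle θ to the initial spin direction is cos²(θ/2); spin-down is sin²(θ/2).
θ = 40°, so P = cos²(20°) ≈ 0.883.

0.883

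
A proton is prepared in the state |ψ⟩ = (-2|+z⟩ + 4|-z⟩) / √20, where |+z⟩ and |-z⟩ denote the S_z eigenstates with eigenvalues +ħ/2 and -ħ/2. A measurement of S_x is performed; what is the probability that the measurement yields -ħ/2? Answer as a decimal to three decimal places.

0.900

|-x⟩ = (|+z⟩ - |-z⟩)/√2, so ⟨-x|ψ⟩ = (-6) / (√2·√20).
P = |-6|² / 40 = 36/40.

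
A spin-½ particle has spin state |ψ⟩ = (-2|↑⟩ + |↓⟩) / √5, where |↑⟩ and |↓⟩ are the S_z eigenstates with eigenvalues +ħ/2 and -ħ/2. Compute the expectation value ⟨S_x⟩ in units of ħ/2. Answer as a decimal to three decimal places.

-0.800

⟨σ_x⟩ = 2 Re(a* b)/(|a|²+|b|²) with a = -2, b = 1.
a* b = -2, so ⟨σ_x⟩ = -4/5.
⟨S_x⟩ = (ħ/2)·⟨σ_x⟩.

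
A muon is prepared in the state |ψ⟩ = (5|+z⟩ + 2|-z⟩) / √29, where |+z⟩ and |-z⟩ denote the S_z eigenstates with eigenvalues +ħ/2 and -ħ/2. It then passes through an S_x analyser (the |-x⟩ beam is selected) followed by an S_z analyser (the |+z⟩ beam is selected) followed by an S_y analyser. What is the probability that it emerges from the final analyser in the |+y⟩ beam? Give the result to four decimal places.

First analyser (S_x): P(|-x⟩) = |⟨-x|ψ⟩|² = 9/58.
After stage 1 the state is |-x⟩; P(|+z⟩) = |⟨+z|-x⟩|² = 1/2.
After stage 2 the state is |+z⟩; P(|+y⟩) = |⟨+y|+z⟩|² = 1/2.
Joint probability = 9/58 × 1/2 × 1/2 = 0.0388.

0.0388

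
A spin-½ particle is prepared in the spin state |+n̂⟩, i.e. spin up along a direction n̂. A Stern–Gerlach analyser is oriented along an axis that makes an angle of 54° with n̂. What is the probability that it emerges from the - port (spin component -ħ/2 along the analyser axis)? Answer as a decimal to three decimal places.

0.206

For spin-½, the probability of finding spin-up along an axis at angle θ to the initial spin direction is cos²(θ/2); spin-down is sin²(θ/2).
θ = 54°, so P = sin²(27°) ≈ 0.206.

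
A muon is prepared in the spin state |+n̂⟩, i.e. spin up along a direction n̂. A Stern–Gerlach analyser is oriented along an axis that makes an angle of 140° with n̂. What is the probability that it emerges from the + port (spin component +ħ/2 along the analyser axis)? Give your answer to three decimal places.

0.117

For spin-½, the probability of finding spin-up along an axis at angle θ to the initial spin direction is cos²(θ/2); spin-down is sin²(θ/2).
θ = 140°, so P = cos²(70°) ≈ 0.117.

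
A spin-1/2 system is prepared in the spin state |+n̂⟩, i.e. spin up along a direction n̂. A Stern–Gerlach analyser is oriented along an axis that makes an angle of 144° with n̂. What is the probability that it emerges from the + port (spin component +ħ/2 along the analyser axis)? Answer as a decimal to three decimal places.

0.095

For spin-½, the probability of finding spin-up along an axis at angle θ to the initial spin direction is cos²(θ/2); spin-down is sin²(θ/2).
θ = 144°, so P = cos²(72°) ≈ 0.095.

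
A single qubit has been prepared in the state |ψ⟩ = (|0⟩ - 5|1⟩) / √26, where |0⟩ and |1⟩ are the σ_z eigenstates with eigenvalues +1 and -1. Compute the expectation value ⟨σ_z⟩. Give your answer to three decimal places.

-0.923

⟨σ_z⟩ = |a|² - |b|² divided by |a|²+|b|², with a, b the |0⟩, |1⟩ amplitudes.
= (1 - 25)/26 = -24/26.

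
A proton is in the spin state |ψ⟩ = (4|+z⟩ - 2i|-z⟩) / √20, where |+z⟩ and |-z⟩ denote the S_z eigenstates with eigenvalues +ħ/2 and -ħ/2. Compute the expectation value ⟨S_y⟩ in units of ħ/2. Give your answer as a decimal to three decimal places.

⟨σ_y⟩ = 2 Im(a* b)/(|a|²+|b|²) with a = 4, b = -2i.
a* b = -8i, so ⟨σ_y⟩ = -16/20.
⟨S_y⟩ = (ħ/2)·⟨σ_y⟩.

-0.800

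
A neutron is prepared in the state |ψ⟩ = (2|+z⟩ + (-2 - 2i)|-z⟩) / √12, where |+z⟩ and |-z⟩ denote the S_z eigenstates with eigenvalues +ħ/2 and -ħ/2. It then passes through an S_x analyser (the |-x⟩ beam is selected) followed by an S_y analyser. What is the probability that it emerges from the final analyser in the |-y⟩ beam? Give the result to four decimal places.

First analyser (S_x): P(|-x⟩) = |⟨-x|ψ⟩|² = 20/24.
After stage 1 the state is |-x⟩; P(|-y⟩) = |⟨-y|-x⟩|² = 1/2.
Joint probability = 20/24 × 1/2 = 0.4167.

0.4167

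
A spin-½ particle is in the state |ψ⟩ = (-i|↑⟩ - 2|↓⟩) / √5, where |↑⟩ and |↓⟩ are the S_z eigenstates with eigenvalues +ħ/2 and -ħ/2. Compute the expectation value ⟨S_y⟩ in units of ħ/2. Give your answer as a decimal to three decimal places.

⟨σ_y⟩ = 2 Im(a* b)/(|a|²+|b|²) with a = -i, b = -2.
a* b = -2i, so ⟨σ_y⟩ = -4/5.
⟨S_y⟩ = (ħ/2)·⟨σ_y⟩.

-0.800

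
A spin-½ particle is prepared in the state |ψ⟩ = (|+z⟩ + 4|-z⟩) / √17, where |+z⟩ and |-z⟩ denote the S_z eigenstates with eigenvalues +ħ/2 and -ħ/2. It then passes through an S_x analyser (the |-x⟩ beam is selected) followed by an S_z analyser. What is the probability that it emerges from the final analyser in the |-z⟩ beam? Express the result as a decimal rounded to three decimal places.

0.132

First analyser (S_x): P(|-x⟩) = |⟨-x|ψ⟩|² = 9/34.
After stage 1 the state is |-x⟩; P(|-z⟩) = |⟨-z|-x⟩|² = 1/2.
Joint probability = 9/34 × 1/2 = 0.132.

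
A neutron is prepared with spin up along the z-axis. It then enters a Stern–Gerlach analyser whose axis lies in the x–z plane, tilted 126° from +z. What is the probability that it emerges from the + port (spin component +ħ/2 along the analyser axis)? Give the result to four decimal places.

0.2061

For spin-½, the probability of finding spin-up along an axis at angle θ to the initial spin direction is cos²(θ/2); spin-down is sin²(θ/2).
θ = 126°, so P = cos²(63°) ≈ 0.2061.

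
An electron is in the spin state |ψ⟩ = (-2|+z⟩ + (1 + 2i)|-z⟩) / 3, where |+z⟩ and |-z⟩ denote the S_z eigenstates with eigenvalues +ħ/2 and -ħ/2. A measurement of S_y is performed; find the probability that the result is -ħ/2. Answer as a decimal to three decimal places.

|-y⟩ = (|+z⟩ - i|-z⟩)/√2, so ⟨-y|ψ⟩ = (-4 + i) / (√2·3).
P = |-4 + i|² / 18 = 17/18.

0.944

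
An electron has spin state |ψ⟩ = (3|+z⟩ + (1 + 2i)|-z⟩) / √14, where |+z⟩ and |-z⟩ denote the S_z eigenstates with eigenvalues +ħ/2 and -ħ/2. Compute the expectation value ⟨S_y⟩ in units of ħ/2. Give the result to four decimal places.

⟨σ_y⟩ = 2 Im(a* b)/(|a|²+|b|²) with a = 3, b = (1 + 2i).
a* b = (3 + 6i), so ⟨σ_y⟩ = 12/14.
⟨S_y⟩ = (ħ/2)·⟨σ_y⟩.

0.8571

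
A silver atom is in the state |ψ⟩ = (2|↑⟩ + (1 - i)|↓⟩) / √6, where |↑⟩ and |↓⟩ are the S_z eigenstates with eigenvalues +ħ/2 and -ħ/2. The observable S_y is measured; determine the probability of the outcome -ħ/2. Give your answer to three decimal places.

0.833

|-y⟩ = (|↑⟩ - i|↓⟩)/√2, so ⟨-y|ψ⟩ = (3 + i) / (√2·√6).
P = |3 + i|² / 12 = 10/12.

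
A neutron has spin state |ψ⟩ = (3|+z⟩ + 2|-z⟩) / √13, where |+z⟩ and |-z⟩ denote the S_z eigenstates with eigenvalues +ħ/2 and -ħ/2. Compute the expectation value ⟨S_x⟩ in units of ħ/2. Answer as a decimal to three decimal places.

0.923

⟨σ_x⟩ = 2 Re(a* b)/(|a|²+|b|²) with a = 3, b = 2.
a* b = 6, so ⟨σ_x⟩ = 12/13.
⟨S_x⟩ = (ħ/2)·⟨σ_x⟩.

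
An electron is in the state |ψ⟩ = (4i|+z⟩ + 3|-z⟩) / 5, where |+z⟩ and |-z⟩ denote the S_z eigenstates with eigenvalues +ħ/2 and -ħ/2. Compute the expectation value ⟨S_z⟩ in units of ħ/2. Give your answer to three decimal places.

0.280

⟨σ_z⟩ = |a|² - |b|² divided by |a|²+|b|², with a, b the |+z⟩, |-z⟩ amplitudes.
= (16 - 9)/25 = 7/25.
⟨S_z⟩ = (ħ/2)·⟨σ_z⟩.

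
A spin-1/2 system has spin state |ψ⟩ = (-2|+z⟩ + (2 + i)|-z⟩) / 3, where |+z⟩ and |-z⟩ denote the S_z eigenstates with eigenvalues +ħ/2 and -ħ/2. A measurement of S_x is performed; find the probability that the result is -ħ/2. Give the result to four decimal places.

|-x⟩ = (|+z⟩ - |-z⟩)/√2, so ⟨-x|ψ⟩ = (-4 - i) / (√2·3).
P = |-4 - i|² / 18 = 17/18.

0.9444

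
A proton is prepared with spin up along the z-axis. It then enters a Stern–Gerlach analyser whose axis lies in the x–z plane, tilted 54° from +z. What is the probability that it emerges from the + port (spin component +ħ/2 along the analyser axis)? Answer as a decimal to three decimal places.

For spin-½, the probability of finding spin-up along an axis at angle θ to the initial spin direction is cos²(θ/2); spin-down is sin²(θ/2).
θ = 54°, so P = cos²(27°) ≈ 0.794.

0.794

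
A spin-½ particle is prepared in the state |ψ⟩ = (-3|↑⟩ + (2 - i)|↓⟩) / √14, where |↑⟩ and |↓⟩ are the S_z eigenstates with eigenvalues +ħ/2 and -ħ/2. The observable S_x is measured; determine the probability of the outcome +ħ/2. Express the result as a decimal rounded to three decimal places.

0.071

|+x⟩ = (|↑⟩ + |↓⟩)/√2, so ⟨+x|ψ⟩ = (-1 - i) / (√2·√14).
P = |-1 - i|² / 28 = 2/28.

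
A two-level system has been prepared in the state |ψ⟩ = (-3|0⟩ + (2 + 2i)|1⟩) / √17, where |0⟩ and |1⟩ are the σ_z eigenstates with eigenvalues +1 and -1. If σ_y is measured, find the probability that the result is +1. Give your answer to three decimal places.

0.147

|+y⟩ = (|0⟩ + i|1⟩)/√2, so ⟨+y|ψ⟩ = (-1 - 2i) / (√2·√17).
P = |-1 - 2i|² / 34 = 5/34.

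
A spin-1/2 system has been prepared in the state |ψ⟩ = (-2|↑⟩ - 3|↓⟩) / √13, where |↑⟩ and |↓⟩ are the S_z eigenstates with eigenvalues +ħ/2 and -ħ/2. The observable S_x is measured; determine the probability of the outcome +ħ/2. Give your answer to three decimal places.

0.962

|+x⟩ = (|↑⟩ + |↓⟩)/√2, so ⟨+x|ψ⟩ = (-5) / (√2·√13).
P = |-5|² / 26 = 25/26.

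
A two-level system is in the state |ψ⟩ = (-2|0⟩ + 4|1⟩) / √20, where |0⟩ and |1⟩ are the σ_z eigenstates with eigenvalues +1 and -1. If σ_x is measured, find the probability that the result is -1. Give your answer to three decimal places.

0.900

|-x⟩ = (|0⟩ - |1⟩)/√2, so ⟨-x|ψ⟩ = (-6) / (√2·√20).
P = |-6|² / 40 = 36/40.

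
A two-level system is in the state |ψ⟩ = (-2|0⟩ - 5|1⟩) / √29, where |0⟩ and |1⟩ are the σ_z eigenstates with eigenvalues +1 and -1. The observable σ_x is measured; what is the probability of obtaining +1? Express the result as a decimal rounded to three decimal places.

|+x⟩ = (|0⟩ + |1⟩)/√2, so ⟨+x|ψ⟩ = (-7) / (√2·√29).
P = |-7|² / 58 = 49/58.

0.845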